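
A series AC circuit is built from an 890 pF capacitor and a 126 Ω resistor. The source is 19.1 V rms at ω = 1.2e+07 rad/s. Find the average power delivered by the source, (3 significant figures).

1.87 W

X_C = 1/(ωC) = 93.6 Ω
Z = 126 − j93.6 Ω
|Z| = √(126² + 93.6²) = 157 Ω
∠Z = arctan(-93.6/126) = -36.6°
I = V/|Z| = 122 mA
P = VI cos φ = 19.1 × 0.122 × cos(-36.6°) = 1.87 W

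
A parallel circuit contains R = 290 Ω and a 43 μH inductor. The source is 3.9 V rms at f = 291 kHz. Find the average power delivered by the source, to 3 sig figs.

ω = 2πf = 1.828e+06 rad/s
X_L = ωL = 78.6 Ω
Parallel: admittances add. Y = 1/R + 1/(jωL)
Y = (0.00345 − j0.0127) S
|Y| = 0.0132 S → |Z| = 1/|Y| = 75.9 Ω, ∠Z = −∠Y = 74.8°
I = V/|Z| = 51.4 mA
P = VI cos φ = 3.9 × 0.0514 × cos(74.8°) = 52.4 mW

52.4 mW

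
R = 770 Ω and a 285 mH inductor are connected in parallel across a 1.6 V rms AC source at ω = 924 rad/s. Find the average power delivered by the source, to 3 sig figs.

3.32 mW

X_L = ωL = 263 Ω
Parallel: admittances add. Y = 1/R + 1/(jωL)
Y = (0.00130 − j0.00380) S
|Y| = 0.00401 S → |Z| = 1/|Y| = 249 Ω, ∠Z = −∠Y = 71.1°
I = V/|Z| = 6.42 mA
P = VI cos φ = 1.6 × 0.00642 × cos(71.1°) = 3.32 mW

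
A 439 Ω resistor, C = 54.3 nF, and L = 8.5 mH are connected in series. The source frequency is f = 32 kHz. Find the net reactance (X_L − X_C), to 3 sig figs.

ω = 2πf = 201100 rad/s
X_L = ωL = 1710 Ω
X_C = 1/(ωC) = 91.6 Ω
X = 1710 − 91.6 = 1620 Ω

1620 Ω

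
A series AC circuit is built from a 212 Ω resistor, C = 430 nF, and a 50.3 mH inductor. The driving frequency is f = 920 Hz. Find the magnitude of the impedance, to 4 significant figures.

ω = 2πf = 5781 rad/s
X_L = ωL = 290.8 Ω
X_C = 1/(ωC) = 402.3 Ω
Net reactance X = X_L − X_C = -111.6 Ω
Z = 212.0 − j111.6 Ω
|Z| = √(212.0² + 111.6²) = 239.6 Ω

239.6 Ω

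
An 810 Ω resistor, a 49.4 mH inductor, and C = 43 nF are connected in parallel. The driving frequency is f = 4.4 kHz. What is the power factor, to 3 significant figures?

ω = 2πf = 27650 rad/s
X_L = ωL = 1370 Ω
X_C = 1/(ωC) = 841 Ω
Parallel: admittances add. Y = 1/R + 1/(jωL) + jωC
Y = (0.00123 + j0.000457) S
|Y| = 0.00132 S → |Z| = 1/|Y| = 760 Ω, ∠Z = −∠Y = -20.3°
cos φ = cos(-20.3°) = 0.938

0.938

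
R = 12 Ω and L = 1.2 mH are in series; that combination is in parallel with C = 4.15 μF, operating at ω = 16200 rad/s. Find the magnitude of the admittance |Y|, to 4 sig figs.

X_L = ωL = 19.44 Ω
X_C = 1/(ωC) = 14.87 Ω
Branch 1 (R+jX_L): Z₁ = 12.00 + j19.44 Ω, |Z₁| = 22.85 Ω
Branch 2 (−jX_C): Z₂ = −j14.87 Ω
Parallel: Z = Z₁Z₂/(Z₁+Z₂), |Z| = 26.47 Ω, ∠Z = -52.52°
|Y| = 1/|Z| = 37.78 mS

37.78 mS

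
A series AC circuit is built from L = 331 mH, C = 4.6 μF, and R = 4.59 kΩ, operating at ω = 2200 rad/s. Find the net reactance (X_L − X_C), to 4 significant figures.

X_L = ωL = 728.2 Ω
X_C = 1/(ωC) = 98.81 Ω
X = 728.2 − 98.81 = 629.4 Ω

629.4 Ω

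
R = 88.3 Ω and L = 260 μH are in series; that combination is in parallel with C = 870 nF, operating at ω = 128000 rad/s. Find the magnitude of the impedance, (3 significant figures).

X_L = ωL = 33.3 Ω
X_C = 1/(ωC) = 8.98 Ω
Branch 1 (R+jX_L): Z₁ = 88.3 + j33.3 Ω, |Z₁| = 94.4 Ω
Branch 2 (−jX_C): Z₂ = −j8.98 Ω
Parallel: Z = Z₁Z₂/(Z₁+Z₂), |Z| = 9.25 Ω, ∠Z = -84.7°

9.25 Ω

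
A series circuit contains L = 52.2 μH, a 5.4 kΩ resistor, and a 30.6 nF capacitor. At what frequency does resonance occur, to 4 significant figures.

125.9 kHz

ω₀ = 1/√(LC) = 1/√(5.22e-05 × 3.06e-08) = 791200 rad/s
f₀ = ω₀/(2π) = 125.9 kHz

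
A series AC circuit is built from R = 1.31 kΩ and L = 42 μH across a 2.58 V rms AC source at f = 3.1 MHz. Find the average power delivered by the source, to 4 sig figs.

ω = 2πf = 1.948e+07 rad/s
X_L = ωL = 818.1 Ω
Z = 1310 + j818.1 Ω
|Z| = √(1310² + 818.1²) = 1544 Ω
∠Z = arctan(818.1/1310) = 31.98°
I = V/|Z| = 1.670 mA
P = VI cos φ = 2.58 × 0.001670 × cos(31.98°) = 3.656 mW

3.656 mW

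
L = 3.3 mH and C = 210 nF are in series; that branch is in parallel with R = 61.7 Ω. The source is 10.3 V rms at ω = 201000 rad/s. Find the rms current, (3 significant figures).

168 mA

X_L = ωL = 663 Ω
X_C = 1/(ωC) = 23.7 Ω
Branch 1: Z₁ = R = 61.7 Ω
Branch 2 (series LC): Z₂ = j(X_L − X_C) = j640 Ω
Parallel: Z = Z₁Z₂/(Z₁+Z₂), |Z| = 61.4 Ω, ∠Z = 5.51°
I = V/|Z| = 10.3/61.4 = 168 mA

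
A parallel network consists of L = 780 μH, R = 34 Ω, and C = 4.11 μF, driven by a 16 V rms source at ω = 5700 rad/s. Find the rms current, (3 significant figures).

3.26 A

X_L = ωL = 4.45 Ω
X_C = 1/(ωC) = 42.7 Ω
Parallel: admittances add. Y = 1/R + 1/(jωL) + jωC
Y = (0.0294 − j0.201) S
|Y| = 0.204 S → |Z| = 1/|Y| = 4.91 Ω, ∠Z = −∠Y = 81.7°
I = V/|Z| = 16/4.91 = 3.26 A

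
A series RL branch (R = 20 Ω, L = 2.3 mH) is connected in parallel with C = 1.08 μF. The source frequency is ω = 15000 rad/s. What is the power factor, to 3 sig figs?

X_L = ωL = 34.5 Ω
X_C = 1/(ωC) = 61.7 Ω
Branch 1 (R+jX_L): Z₁ = 20.0 + j34.5 Ω, |Z₁| = 39.9 Ω
Branch 2 (−jX_C): Z₂ = −j61.7 Ω
Parallel: Z = Z₁Z₂/(Z₁+Z₂), |Z| = 72.9 Ω, ∠Z = 23.6°
cos φ = cos(23.6°) = 0.916

0.916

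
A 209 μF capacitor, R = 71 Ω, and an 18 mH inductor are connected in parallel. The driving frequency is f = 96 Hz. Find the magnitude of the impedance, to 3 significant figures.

27.2 Ω

ω = 2πf = 603.2 rad/s
X_L = ωL = 10.9 Ω
X_C = 1/(ωC) = 7.93 Ω
Parallel: admittances add. Y = 1/R + 1/(jωL) + jωC
Y = (0.0141 + j0.0340) S
|Y| = 0.0368 S → |Z| = 1/|Y| = 27.2 Ω, ∠Z = −∠Y = -67.5°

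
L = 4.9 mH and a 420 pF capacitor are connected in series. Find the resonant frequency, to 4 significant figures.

110.9 kHz

ω₀ = 1/√(LC) = 1/√(0.0049 × 4.2e-10) = 697100 rad/s
f₀ = ω₀/(2π) = 110.9 kHz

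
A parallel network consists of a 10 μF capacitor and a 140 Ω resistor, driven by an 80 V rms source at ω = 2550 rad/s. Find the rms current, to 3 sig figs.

2.12 A

X_C = 1/(ωC) = 39.2 Ω
Parallel: admittances add. Y = 1/R + jωC
Y = (0.00714 + j0.0255) S
|Y| = 0.0265 S → |Z| = 1/|Y| = 37.8 Ω, ∠Z = −∠Y = -74.4°
I = V/|Z| = 80/37.8 = 2.12 A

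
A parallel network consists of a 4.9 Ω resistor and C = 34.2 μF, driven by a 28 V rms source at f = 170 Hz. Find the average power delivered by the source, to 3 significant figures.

160 W

ω = 2πf = 1068 rad/s
X_C = 1/(ωC) = 27.4 Ω
Parallel: admittances add. Y = 1/R + jωC
Y = (0.204 + j0.0365) S
|Y| = 0.207 S → |Z| = 1/|Y| = 4.82 Ω, ∠Z = −∠Y = -10.1°
I = V/|Z| = 5.81 A
P = VI cos φ = 28 × 5.81 × cos(-10.1°) = 160 W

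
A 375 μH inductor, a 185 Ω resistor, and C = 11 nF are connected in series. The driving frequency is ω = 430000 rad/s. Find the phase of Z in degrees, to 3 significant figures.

-15.2°

X_L = ωL = 161 Ω
X_C = 1/(ωC) = 211 Ω
Net reactance X = X_L − X_C = -50.2 Ω
Z = 185 − j50.2 Ω
|Z| = √(185² + 50.2²) = 192 Ω
∠Z = arctan(-50.2/185) = -15.2°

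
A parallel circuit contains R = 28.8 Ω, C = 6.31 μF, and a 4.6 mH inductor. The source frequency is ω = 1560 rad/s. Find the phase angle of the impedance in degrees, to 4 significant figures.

74.99°

X_L = ωL = 7.176 Ω
X_C = 1/(ωC) = 101.6 Ω
Parallel: admittances add. Y = 1/R + 1/(jωL) + jωC
Y = (0.03472 − j0.1295) S
|Y| = 0.1341 S → |Z| = 1/|Y| = 7.458 Ω, ∠Z = −∠Y = 74.99°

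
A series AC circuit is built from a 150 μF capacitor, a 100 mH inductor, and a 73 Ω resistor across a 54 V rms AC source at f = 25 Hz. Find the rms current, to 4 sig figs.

694.6 mA

ω = 2πf = 157.1 rad/s
X_L = ωL = 15.71 Ω
X_C = 1/(ωC) = 42.44 Ω
Net reactance X = X_L − X_C = -26.73 Ω
Z = 73.00 − j26.73 Ω
|Z| = √(73.00² + 26.73²) = 77.74 Ω
I = V/|Z| = 54/77.74 = 694.6 mA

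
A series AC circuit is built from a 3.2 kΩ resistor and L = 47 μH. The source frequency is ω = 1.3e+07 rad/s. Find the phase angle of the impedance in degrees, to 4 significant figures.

10.81°

X_L = ωL = 611.0 Ω
Z = 3200 + j611.0 Ω
|Z| = √(3200² + 611.0²) = 3258 Ω
∠Z = arctan(611.0/3200) = 10.81°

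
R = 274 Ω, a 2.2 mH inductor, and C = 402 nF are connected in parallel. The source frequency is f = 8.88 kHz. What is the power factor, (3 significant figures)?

0.248

ω = 2πf = 55790 rad/s
X_L = ωL = 123 Ω
X_C = 1/(ωC) = 44.6 Ω
Parallel: admittances add. Y = 1/R + 1/(jωL) + jωC
Y = (0.00365 + j0.0143) S
|Y| = 0.0147 S → |Z| = 1/|Y| = 67.8 Ω, ∠Z = −∠Y = -75.7°
cos φ = cos(-75.7°) = 0.248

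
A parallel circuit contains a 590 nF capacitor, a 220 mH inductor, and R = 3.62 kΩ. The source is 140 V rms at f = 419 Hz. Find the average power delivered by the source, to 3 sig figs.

ω = 2πf = 2633 rad/s
X_L = ωL = 579 Ω
X_C = 1/(ωC) = 644 Ω
Parallel: admittances add. Y = 1/R + 1/(jωL) + jωC
Y = (0.000276 − j0.000173) S
|Y| = 0.000326 S → |Z| = 1/|Y| = 3070 Ω, ∠Z = −∠Y = 32.1°
I = V/|Z| = 45.7 mA
P = VI cos φ = 140 × 0.0457 × cos(32.1°) = 5.41 W

5.41 W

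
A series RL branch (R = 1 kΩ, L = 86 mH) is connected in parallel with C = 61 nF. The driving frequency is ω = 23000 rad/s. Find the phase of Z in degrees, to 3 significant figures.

X_L = ωL = 1980 Ω
X_C = 1/(ωC) = 713 Ω
Branch 1 (R+jX_L): Z₁ = 1000 + j1980 Ω, |Z₁| = 2220 Ω
Branch 2 (−jX_C): Z₂ = −j713 Ω
Parallel: Z = Z₁Z₂/(Z₁+Z₂), |Z| = 980 Ω, ∠Z = -78.5°

-78.5°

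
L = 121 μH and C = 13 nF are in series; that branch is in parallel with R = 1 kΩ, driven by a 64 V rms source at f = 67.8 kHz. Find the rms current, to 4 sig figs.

ω = 2πf = 426000 rad/s
X_L = ωL = 51.55 Ω
X_C = 1/(ωC) = 180.6 Ω
Branch 1: Z₁ = R = 1000 Ω
Branch 2 (series LC): Z₂ = j(X_L − X_C) = −j129.0 Ω
Parallel: Z = Z₁Z₂/(Z₁+Z₂), |Z| = 128.0 Ω, ∠Z = -82.65°
I = V/|Z| = 64/128.0 = 500.1 mA

500.1 mA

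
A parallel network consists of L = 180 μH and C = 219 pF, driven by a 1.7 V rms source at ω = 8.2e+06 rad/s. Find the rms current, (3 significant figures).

X_L = ωL = 1480 Ω
X_C = 1/(ωC) = 557 Ω
Parallel: admittances add. Y = 1/(jωL) + jωC
Y = (0 + j0.00112) S
|Y| = 0.00112 S → |Z| = 1/|Y| = 894 Ω, ∠Z = −∠Y = -90.0°
I = V/|Z| = 1.7/894 = 1.90 mA

1.90 mA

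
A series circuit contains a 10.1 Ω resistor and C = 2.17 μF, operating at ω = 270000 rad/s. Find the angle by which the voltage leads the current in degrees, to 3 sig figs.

-9.59°

X_C = 1/(ωC) = 1.71 Ω
Z = 10.1 − j1.71 Ω
|Z| = √(10.1² + 1.71²) = 10.2 Ω
∠Z = arctan(-1.71/10.1) = -9.59°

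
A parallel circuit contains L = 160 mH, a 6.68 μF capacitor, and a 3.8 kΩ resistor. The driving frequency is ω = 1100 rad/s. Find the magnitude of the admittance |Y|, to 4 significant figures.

X_L = ωL = 176.0 Ω
X_C = 1/(ωC) = 136.1 Ω
Parallel: admittances add. Y = 1/R + 1/(jωL) + jωC
Y = (0.0002632 + j0.001666) S
|Y| = 0.001687 S → |Z| = 1/|Y| = 592.8 Ω, ∠Z = −∠Y = -81.02°

1.687 mS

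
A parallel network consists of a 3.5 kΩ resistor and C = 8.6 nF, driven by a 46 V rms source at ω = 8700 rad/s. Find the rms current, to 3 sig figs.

13.6 mA

X_C = 1/(ωC) = 13400 Ω
Parallel: admittances add. Y = 1/R + jωC
Y = (0.000286 + j7.48e-05) S
|Y| = 0.000295 S → |Z| = 1/|Y| = 3390 Ω, ∠Z = −∠Y = -14.7°
I = V/|Z| = 46/3390 = 13.6 mA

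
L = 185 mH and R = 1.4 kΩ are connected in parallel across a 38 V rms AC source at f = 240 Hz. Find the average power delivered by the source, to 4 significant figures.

ω = 2πf = 1508 rad/s
X_L = ωL = 279.0 Ω
Parallel: admittances add. Y = 1/R + 1/(jωL)
Y = (0.0007143 − j0.003585) S
|Y| = 0.003655 S → |Z| = 1/|Y| = 273.6 Ω, ∠Z = −∠Y = 78.73°
I = V/|Z| = 138.9 mA
P = VI cos φ = 38 × 0.1389 × cos(78.73°) = 1.031 W

1.031 W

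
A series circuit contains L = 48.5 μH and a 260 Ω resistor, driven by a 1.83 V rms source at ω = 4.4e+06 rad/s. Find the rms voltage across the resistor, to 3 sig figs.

1.41 V

X_L = ωL = 213 Ω
Z = 260 + j213 Ω
|Z| = √(260² + 213²) = 336 Ω
I = V/|Z| = 5.44 mA
V_R = I·|Z_R| = 0.00544 × 260 = 1.41 V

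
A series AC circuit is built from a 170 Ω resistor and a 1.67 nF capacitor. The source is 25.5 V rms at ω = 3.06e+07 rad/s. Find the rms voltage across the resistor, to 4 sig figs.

25.33 V

X_C = 1/(ωC) = 19.57 Ω
Z = 170.0 − j19.57 Ω
|Z| = √(170.0² + 19.57²) = 171.1 Ω
I = V/|Z| = 149.0 mA
V_R = I·|Z_R| = 0.1490 × 170.0 = 25.33 V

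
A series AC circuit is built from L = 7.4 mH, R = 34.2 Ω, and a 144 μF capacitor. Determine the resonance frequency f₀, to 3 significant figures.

ω₀ = 1/√(LC) = 1/√(0.0074 × 0.000144) = 968.7 rad/s
f₀ = ω₀/(2π) = 154 Hz

154 Hz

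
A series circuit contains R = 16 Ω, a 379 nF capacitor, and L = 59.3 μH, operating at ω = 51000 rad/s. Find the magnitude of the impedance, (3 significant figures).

X_L = ωL = 3.02 Ω
X_C = 1/(ωC) = 51.7 Ω
Net reactance X = X_L − X_C = -48.7 Ω
Z = 16.0 − j48.7 Ω
|Z| = √(16.0² + 48.7²) = 51.3 Ω

51.3 Ω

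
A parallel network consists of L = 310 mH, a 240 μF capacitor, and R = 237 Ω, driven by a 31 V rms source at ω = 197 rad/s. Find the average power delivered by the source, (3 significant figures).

4.05 W

X_L = ωL = 61.1 Ω
X_C = 1/(ωC) = 21.2 Ω
Parallel: admittances add. Y = 1/R + 1/(jωL) + jωC
Y = (0.00422 + j0.0309) S
|Y| = 0.0312 S → |Z| = 1/|Y| = 32.1 Ω, ∠Z = −∠Y = -82.2°
I = V/|Z| = 967 mA
P = VI cos φ = 31 × 0.967 × cos(-82.2°) = 4.05 W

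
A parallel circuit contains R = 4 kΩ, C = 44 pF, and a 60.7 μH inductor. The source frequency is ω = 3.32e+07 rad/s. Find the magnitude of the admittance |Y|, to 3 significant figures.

X_L = ωL = 2020 Ω
X_C = 1/(ωC) = 685 Ω
Parallel: admittances add. Y = 1/R + 1/(jωL) + jωC
Y = (0.000250 + j0.000965) S
|Y| = 0.000996 S → |Z| = 1/|Y| = 1000 Ω, ∠Z = −∠Y = -75.5°

996 μS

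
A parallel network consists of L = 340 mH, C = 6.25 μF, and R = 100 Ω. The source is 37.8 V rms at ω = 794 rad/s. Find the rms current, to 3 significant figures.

X_L = ωL = 270 Ω
X_C = 1/(ωC) = 202 Ω
Parallel: admittances add. Y = 1/R + 1/(jωL) + jωC
Y = (0.0100 + j0.00126) S
|Y| = 0.0101 S → |Z| = 1/|Y| = 99.2 Ω, ∠Z = −∠Y = -7.17°
I = V/|Z| = 37.8/99.2 = 381 mA

381 mA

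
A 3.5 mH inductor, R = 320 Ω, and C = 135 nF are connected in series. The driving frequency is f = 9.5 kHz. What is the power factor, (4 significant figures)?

ω = 2πf = 59690 rad/s
X_L = ωL = 208.9 Ω
X_C = 1/(ωC) = 124.1 Ω
Net reactance X = X_L − X_C = 84.82 Ω
Z = 320.0 + j84.82 Ω
|Z| = √(320.0² + 84.82²) = 331.1 Ω
∠Z = arctan(84.82/320.0) = 14.85°
cos φ = cos(14.85°) = 0.9666

0.9666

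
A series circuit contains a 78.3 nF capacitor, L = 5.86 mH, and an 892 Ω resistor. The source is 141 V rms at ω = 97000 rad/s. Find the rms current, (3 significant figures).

X_L = ωL = 568 Ω
X_C = 1/(ωC) = 132 Ω
Net reactance X = X_L − X_C = 437 Ω
Z = 892 + j437 Ω
|Z| = √(892² + 437²) = 993 Ω
I = V/|Z| = 141/993 = 142 mA

142 mA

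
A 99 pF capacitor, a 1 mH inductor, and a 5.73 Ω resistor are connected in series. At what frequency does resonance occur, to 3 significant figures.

ω₀ = 1/√(LC) = 1/√(0.001 × 9.9e-11) = 3.178e+06 rad/s
f₀ = ω₀/(2π) = 506 kHz

506 kHz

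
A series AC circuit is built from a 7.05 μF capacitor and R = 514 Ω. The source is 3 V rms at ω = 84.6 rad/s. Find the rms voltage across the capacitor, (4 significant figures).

2.868 V

X_C = 1/(ωC) = 1677 Ω
Z = 514.0 − j1677 Ω
|Z| = √(514.0² + 1677²) = 1754 Ω
I = V/|Z| = 1.711 mA
V_C = I·|Z_C| = 0.001711 × 1677 = 2.868 V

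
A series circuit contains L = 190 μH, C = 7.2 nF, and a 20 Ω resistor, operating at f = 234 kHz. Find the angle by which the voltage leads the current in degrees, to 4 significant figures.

ω = 2πf = 1.47e+06 rad/s
X_L = ωL = 279.4 Ω
X_C = 1/(ωC) = 94.47 Ω
Net reactance X = X_L − X_C = 184.9 Ω
Z = 20.00 + j184.9 Ω
|Z| = √(20.00² + 184.9²) = 186.0 Ω
∠Z = arctan(184.9/20.00) = 83.83°

83.83°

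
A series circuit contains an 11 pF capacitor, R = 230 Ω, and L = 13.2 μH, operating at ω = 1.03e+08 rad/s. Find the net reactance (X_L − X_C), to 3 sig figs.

477 Ω

X_L = ωL = 1360 Ω
X_C = 1/(ωC) = 883 Ω
X = 1360 − 883 = 477 Ω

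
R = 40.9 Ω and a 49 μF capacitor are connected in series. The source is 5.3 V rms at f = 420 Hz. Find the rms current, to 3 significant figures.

127 mA

ω = 2πf = 2639 rad/s
X_C = 1/(ωC) = 7.73 Ω
Z = 40.9 − j7.73 Ω
|Z| = √(40.9² + 7.73²) = 41.6 Ω
I = V/|Z| = 5.3/41.6 = 127 mA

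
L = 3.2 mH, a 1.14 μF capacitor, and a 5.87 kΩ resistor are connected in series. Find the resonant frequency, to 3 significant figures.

2.64 kHz

ω₀ = 1/√(LC) = 1/√(0.0032 × 1.14e-06) = 16560 rad/s
f₀ = ω₀/(2π) = 2.64 kHz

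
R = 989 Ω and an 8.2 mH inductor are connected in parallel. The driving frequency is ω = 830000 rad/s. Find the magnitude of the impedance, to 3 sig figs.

X_L = ωL = 6810 Ω
Parallel: admittances add. Y = 1/R + 1/(jωL)
Y = (0.00101 − j0.000147) S
|Y| = 0.00102 S → |Z| = 1/|Y| = 979 Ω, ∠Z = −∠Y = 8.27°

979 Ω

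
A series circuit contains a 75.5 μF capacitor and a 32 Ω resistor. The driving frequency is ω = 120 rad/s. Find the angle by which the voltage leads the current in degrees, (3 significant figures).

-73.8°

X_C = 1/(ωC) = 110 Ω
Z = 32.0 − j110 Ω
|Z| = √(32.0² + 110²) = 115 Ω
∠Z = arctan(-110/32.0) = -73.8°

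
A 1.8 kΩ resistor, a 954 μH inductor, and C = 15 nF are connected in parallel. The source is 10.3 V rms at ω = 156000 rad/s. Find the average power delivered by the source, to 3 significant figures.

X_L = ωL = 149 Ω
X_C = 1/(ωC) = 427 Ω
Parallel: admittances add. Y = 1/R + 1/(jωL) + jωC
Y = (0.000556 − j0.00438) S
|Y| = 0.00441 S → |Z| = 1/|Y| = 227 Ω, ∠Z = −∠Y = 82.8°
I = V/|Z| = 45.5 mA
P = VI cos φ = 10.3 × 0.0455 × cos(82.8°) = 58.9 mW

58.9 mW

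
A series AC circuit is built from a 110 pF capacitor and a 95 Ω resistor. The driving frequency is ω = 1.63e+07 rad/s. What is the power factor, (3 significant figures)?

0.168

X_C = 1/(ωC) = 558 Ω
Z = 95.0 − j558 Ω
|Z| = √(95.0² + 558²) = 566 Ω
∠Z = arctan(-558/95.0) = -80.3°
cos φ = cos(-80.3°) = 0.168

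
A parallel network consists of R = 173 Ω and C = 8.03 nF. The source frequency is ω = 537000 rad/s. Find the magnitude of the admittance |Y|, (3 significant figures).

7.21 mS

X_C = 1/(ωC) = 232 Ω
Parallel: admittances add. Y = 1/R + jωC
Y = (0.00578 + j0.00431) S
|Y| = 0.00721 S → |Z| = 1/|Y| = 139 Ω, ∠Z = −∠Y = -36.7°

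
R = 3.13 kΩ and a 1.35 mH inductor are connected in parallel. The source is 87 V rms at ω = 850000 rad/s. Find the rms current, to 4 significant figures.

X_L = ωL = 1148 Ω
Parallel: admittances add. Y = 1/R + 1/(jωL)
Y = (0.0003195 − j0.0008715) S
|Y| = 0.0009282 S → |Z| = 1/|Y| = 1077 Ω, ∠Z = −∠Y = 69.87°
I = V/|Z| = 87/1077 = 80.75 mA

80.75 mA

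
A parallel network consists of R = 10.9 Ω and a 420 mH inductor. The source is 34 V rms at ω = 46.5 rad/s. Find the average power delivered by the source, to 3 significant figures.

106 W

X_L = ωL = 19.5 Ω
Parallel: admittances add. Y = 1/R + 1/(jωL)
Y = (0.0917 − j0.0512) S
|Y| = 0.105 S → |Z| = 1/|Y| = 9.52 Ω, ∠Z = −∠Y = 29.2°
I = V/|Z| = 3.57 A
P = VI cos φ = 34 × 3.57 × cos(29.2°) = 106 W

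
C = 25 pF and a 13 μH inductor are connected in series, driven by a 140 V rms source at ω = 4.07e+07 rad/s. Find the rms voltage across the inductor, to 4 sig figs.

X_L = ωL = 529.1 Ω
X_C = 1/(ωC) = 982.8 Ω
Net reactance X = X_L − X_C = -453.7 Ω
Z = − j453.7 Ω
|Z| = √(0² + 453.7²) = 453.7 Ω
I = V/|Z| = 308.6 mA
V_L = I·|Z_L| = 0.3086 × 529.1 = 163.3 V

163.3 V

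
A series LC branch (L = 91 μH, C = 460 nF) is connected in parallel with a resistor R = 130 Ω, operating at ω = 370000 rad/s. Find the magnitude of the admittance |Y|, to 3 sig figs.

X_L = ωL = 33.7 Ω
X_C = 1/(ωC) = 5.88 Ω
Branch 1: Z₁ = R = 130 Ω
Branch 2 (series LC): Z₂ = j(X_L − X_C) = j27.8 Ω
Parallel: Z = Z₁Z₂/(Z₁+Z₂), |Z| = 27.2 Ω, ∠Z = 77.9°
|Y| = 1/|Z| = 36.8 mS

36.8 mS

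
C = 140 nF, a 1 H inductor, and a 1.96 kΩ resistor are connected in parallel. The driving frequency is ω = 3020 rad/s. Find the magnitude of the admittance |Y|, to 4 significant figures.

X_L = ωL = 3020 Ω
X_C = 1/(ωC) = 2365 Ω
Parallel: admittances add. Y = 1/R + 1/(jωL) + jωC
Y = (0.0005102 + j9.167e-05) S
|Y| = 0.0005184 S → |Z| = 1/|Y| = 1929 Ω, ∠Z = −∠Y = -10.19°

518.4 μS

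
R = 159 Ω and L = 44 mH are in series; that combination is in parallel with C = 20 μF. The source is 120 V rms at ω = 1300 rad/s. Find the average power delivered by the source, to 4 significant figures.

80.19 W

X_L = ωL = 57.20 Ω
X_C = 1/(ωC) = 38.46 Ω
Branch 1 (R+jX_L): Z₁ = 159.0 + j57.20 Ω, |Z₁| = 169.0 Ω
Branch 2 (−jX_C): Z₂ = −j38.46 Ω
Parallel: Z = Z₁Z₂/(Z₁+Z₂), |Z| = 40.59 Ω, ∠Z = -76.94°
I = V/|Z| = 2.956 A
P = VI cos φ = 120 × 2.956 × cos(-76.94°) = 80.19 W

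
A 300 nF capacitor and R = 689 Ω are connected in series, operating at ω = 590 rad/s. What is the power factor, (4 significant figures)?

0.1211

X_C = 1/(ωC) = 5650 Ω
Z = 689.0 − j5650 Ω
|Z| = √(689.0² + 5650²) = 5692 Ω
∠Z = arctan(-5650/689.0) = -83.05°
cos φ = cos(-83.05°) = 0.1211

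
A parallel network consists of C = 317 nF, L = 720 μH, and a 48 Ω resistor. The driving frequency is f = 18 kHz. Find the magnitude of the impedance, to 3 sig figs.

ω = 2πf = 113100 rad/s
X_L = ωL = 81.4 Ω
X_C = 1/(ωC) = 27.9 Ω
Parallel: admittances add. Y = 1/R + 1/(jωL) + jωC
Y = (0.0208 + j0.0236) S
|Y| = 0.0315 S → |Z| = 1/|Y| = 31.8 Ω, ∠Z = −∠Y = -48.5°

31.8 Ω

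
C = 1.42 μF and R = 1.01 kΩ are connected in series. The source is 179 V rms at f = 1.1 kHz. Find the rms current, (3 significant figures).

176 mA

ω = 2πf = 6912 rad/s
X_C = 1/(ωC) = 102 Ω
Z = 1010 − j102 Ω
|Z| = √(1010² + 102²) = 1020 Ω
I = V/|Z| = 179/1020 = 176 mA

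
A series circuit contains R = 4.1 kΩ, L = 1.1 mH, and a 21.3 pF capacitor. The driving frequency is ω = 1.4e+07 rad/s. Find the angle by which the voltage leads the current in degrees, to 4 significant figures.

71.20°

X_L = ωL = 15400 Ω
X_C = 1/(ωC) = 3353 Ω
Net reactance X = X_L − X_C = 12050 Ω
Z = 4100 + j12050 Ω
|Z| = √(4100² + 12050²) = 12730 Ω
∠Z = arctan(12050/4100) = 71.20°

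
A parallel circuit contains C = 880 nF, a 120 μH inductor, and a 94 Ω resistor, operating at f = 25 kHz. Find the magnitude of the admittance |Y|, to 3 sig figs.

85.8 mS

ω = 2πf = 157100 rad/s
X_L = ωL = 18.8 Ω
X_C = 1/(ωC) = 7.23 Ω
Parallel: admittances add. Y = 1/R + 1/(jωL) + jωC
Y = (0.0106 + j0.0852) S
|Y| = 0.0858 S → |Z| = 1/|Y| = 11.6 Ω, ∠Z = −∠Y = -82.9°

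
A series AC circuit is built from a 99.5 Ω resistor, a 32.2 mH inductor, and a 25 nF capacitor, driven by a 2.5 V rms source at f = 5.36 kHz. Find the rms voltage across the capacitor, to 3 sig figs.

20.7 V

ω = 2πf = 33680 rad/s
X_L = ωL = 1080 Ω
X_C = 1/(ωC) = 1190 Ω
Net reactance X = X_L − X_C = -103 Ω
Z = 99.5 − j103 Ω
|Z| = √(99.5² + 103²) = 143 Ω
I = V/|Z| = 17.4 mA
V_C = I·|Z_C| = 0.0174 × 1190 = 20.7 V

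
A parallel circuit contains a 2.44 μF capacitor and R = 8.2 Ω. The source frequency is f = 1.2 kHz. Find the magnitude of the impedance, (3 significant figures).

8.11 Ω

ω = 2πf = 7540 rad/s
X_C = 1/(ωC) = 54.4 Ω
Parallel: admittances add. Y = 1/R + jωC
Y = (0.122 + j0.0184) S
|Y| = 0.123 S → |Z| = 1/|Y| = 8.11 Ω, ∠Z = −∠Y = -8.58°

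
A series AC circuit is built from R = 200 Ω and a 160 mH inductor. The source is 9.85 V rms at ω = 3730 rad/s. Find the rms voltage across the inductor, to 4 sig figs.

9.340 V

X_L = ωL = 596.8 Ω
Z = 200.0 + j596.8 Ω
|Z| = √(200.0² + 596.8²) = 629.4 Ω
I = V/|Z| = 15.65 mA
V_L = I·|Z_L| = 0.01565 × 596.8 = 9.340 V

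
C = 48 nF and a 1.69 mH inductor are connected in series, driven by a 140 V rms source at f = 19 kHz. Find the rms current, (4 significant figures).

ω = 2πf = 119400 rad/s
X_L = ωL = 201.8 Ω
X_C = 1/(ωC) = 174.5 Ω
Net reactance X = X_L − X_C = 27.24 Ω
Z = j27.24 Ω
|Z| = √(0² + 27.24²) = 27.24 Ω
I = V/|Z| = 140/27.24 = 5.139 A

5.139 A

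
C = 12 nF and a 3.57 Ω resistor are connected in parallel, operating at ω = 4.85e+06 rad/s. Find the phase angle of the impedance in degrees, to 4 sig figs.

-11.74°

X_C = 1/(ωC) = 17.18 Ω
Parallel: admittances add. Y = 1/R + jωC
Y = (0.2801 + j0.05820) S
|Y| = 0.2861 S → |Z| = 1/|Y| = 3.495 Ω, ∠Z = −∠Y = -11.74°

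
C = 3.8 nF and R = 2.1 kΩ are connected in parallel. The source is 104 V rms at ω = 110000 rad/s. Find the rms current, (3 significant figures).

X_C = 1/(ωC) = 2390 Ω
Parallel: admittances add. Y = 1/R + jωC
Y = (0.000476 + j0.000418) S
|Y| = 0.000634 S → |Z| = 1/|Y| = 1580 Ω, ∠Z = −∠Y = -41.3°
I = V/|Z| = 104/1580 = 65.9 mA

65.9 mA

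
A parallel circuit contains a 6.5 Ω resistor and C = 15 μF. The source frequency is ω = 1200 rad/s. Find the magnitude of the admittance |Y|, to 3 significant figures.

155 mS

X_C = 1/(ωC) = 55.6 Ω
Parallel: admittances add. Y = 1/R + jωC
Y = (0.154 + j0.0180) S
|Y| = 0.155 S → |Z| = 1/|Y| = 6.46 Ω, ∠Z = −∠Y = -6.67°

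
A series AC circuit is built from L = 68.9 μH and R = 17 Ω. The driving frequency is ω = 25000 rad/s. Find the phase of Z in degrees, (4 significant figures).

X_L = ωL = 1.722 Ω
Z = 17.00 + j1.722 Ω
|Z| = √(17.00² + 1.722²) = 17.09 Ω
∠Z = arctan(1.722/17.00) = 5.786°

5.786°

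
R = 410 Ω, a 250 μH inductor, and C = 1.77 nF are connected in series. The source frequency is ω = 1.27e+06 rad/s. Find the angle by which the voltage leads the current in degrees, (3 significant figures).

-17.3°

X_L = ωL = 318 Ω
X_C = 1/(ωC) = 445 Ω
Net reactance X = X_L − X_C = -127 Ω
Z = 410 − j127 Ω
|Z| = √(410² + 127²) = 429 Ω
∠Z = arctan(-127/410) = -17.3°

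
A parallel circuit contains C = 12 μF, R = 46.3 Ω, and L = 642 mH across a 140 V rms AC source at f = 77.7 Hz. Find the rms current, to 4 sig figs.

ω = 2πf = 488.2 rad/s
X_L = ωL = 313.4 Ω
X_C = 1/(ωC) = 170.7 Ω
Parallel: admittances add. Y = 1/R + 1/(jωL) + jωC
Y = (0.02160 + j0.002668) S
|Y| = 0.02176 S → |Z| = 1/|Y| = 45.95 Ω, ∠Z = −∠Y = -7.042°
I = V/|Z| = 140/45.95 = 3.047 A

3.047 A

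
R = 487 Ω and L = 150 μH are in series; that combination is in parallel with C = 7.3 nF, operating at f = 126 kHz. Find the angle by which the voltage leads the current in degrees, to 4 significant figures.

ω = 2πf = 791700 rad/s
X_L = ωL = 118.8 Ω
X_C = 1/(ωC) = 173.0 Ω
Branch 1 (R+jX_L): Z₁ = 487.0 + j118.8 Ω, |Z₁| = 501.3 Ω
Branch 2 (−jX_C): Z₂ = −j173.0 Ω
Parallel: Z = Z₁Z₂/(Z₁+Z₂), |Z| = 177.0 Ω, ∠Z = -69.94°

-69.94°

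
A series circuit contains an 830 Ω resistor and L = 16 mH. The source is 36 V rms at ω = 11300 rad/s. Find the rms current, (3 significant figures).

X_L = ωL = 181 Ω
Z = 830 + j181 Ω
|Z| = √(830² + 181²) = 849 Ω
I = V/|Z| = 36/849 = 42.4 mA

42.4 mA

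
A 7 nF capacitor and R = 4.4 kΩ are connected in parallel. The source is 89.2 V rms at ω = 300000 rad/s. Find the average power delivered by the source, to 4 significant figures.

1.808 W

X_C = 1/(ωC) = 476.2 Ω
Parallel: admittances add. Y = 1/R + jωC
Y = (0.0002273 + j0.002100) S
|Y| = 0.002112 S → |Z| = 1/|Y| = 473.4 Ω, ∠Z = −∠Y = -83.82°
I = V/|Z| = 188.4 mA
P = VI cos φ = 89.2 × 0.1884 × cos(-83.82°) = 1.808 W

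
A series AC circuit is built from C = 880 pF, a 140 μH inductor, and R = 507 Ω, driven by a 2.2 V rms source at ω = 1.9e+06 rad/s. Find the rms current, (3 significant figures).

3.63 mA

X_L = ωL = 266 Ω
X_C = 1/(ωC) = 598 Ω
Net reactance X = X_L − X_C = -332 Ω
Z = 507 − j332 Ω
|Z| = √(507² + 332²) = 606 Ω
I = V/|Z| = 2.2/606 = 3.63 mA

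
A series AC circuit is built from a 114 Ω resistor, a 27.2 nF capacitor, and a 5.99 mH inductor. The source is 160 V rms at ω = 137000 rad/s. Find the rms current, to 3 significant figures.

X_L = ωL = 821 Ω
X_C = 1/(ωC) = 268 Ω
Net reactance X = X_L − X_C = 552 Ω
Z = 114 + j552 Ω
|Z| = √(114² + 552²) = 564 Ω
I = V/|Z| = 160/564 = 284 mA

284 mA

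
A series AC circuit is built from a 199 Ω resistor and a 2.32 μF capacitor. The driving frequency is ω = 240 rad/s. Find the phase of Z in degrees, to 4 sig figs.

-83.68°

X_C = 1/(ωC) = 1796 Ω
Z = 199.0 − j1796 Ω
|Z| = √(199.0² + 1796²) = 1807 Ω
∠Z = arctan(-1796/199.0) = -83.68°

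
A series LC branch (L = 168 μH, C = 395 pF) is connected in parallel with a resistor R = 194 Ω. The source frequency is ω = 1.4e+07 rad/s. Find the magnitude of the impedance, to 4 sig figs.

193.2 Ω

X_L = ωL = 2352 Ω
X_C = 1/(ωC) = 180.8 Ω
Branch 1: Z₁ = R = 194.0 Ω
Branch 2 (series LC): Z₂ = j(X_L − X_C) = j2171 Ω
Parallel: Z = Z₁Z₂/(Z₁+Z₂), |Z| = 193.2 Ω, ∠Z = 5.106°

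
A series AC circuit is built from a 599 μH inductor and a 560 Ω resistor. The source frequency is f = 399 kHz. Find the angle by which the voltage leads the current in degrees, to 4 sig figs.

ω = 2πf = 2.507e+06 rad/s
X_L = ωL = 1502 Ω
Z = 560.0 + j1502 Ω
|Z| = √(560.0² + 1502²) = 1603 Ω
∠Z = arctan(1502/560.0) = 69.55°

69.55°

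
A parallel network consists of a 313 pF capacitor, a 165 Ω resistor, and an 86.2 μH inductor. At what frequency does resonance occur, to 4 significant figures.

ω₀ = 1/√(LC) = 1/√(8.62e-05 × 3.13e-10) = 6.088e+06 rad/s
f₀ = ω₀/(2π) = 968.9 kHz

968.9 kHz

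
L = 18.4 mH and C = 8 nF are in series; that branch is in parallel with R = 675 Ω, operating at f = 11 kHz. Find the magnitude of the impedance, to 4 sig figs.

ω = 2πf = 69120 rad/s
X_L = ωL = 1272 Ω
X_C = 1/(ωC) = 1809 Ω
Branch 1: Z₁ = R = 675.0 Ω
Branch 2 (series LC): Z₂ = j(X_L − X_C) = −j536.9 Ω
Parallel: Z = Z₁Z₂/(Z₁+Z₂), |Z| = 420.2 Ω, ∠Z = -51.50°

420.2 Ω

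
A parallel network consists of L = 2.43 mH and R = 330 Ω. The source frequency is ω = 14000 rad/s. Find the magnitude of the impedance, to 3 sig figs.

X_L = ωL = 34.0 Ω
Parallel: admittances add. Y = 1/R + 1/(jωL)
Y = (0.00303 − j0.0294) S
|Y| = 0.0296 S → |Z| = 1/|Y| = 33.8 Ω, ∠Z = −∠Y = 84.1°

33.8 Ω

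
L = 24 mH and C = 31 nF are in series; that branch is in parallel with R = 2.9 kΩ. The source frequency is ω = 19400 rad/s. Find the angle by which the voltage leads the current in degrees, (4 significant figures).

X_L = ωL = 465.6 Ω
X_C = 1/(ωC) = 1663 Ω
Branch 1: Z₁ = R = 2900 Ω
Branch 2 (series LC): Z₂ = j(X_L − X_C) = −j1197 Ω
Parallel: Z = Z₁Z₂/(Z₁+Z₂), |Z| = 1107 Ω, ∠Z = -67.57°

-67.57°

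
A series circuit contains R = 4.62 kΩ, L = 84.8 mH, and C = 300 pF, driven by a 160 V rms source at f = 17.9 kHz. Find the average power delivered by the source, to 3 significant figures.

278 mW

ω = 2πf = 112500 rad/s
X_L = ωL = 9540 Ω
X_C = 1/(ωC) = 29600 Ω
Net reactance X = X_L − X_C = -20100 Ω
Z = 4620 − j20100 Ω
|Z| = √(4620² + 20100²) = 20600 Ω
∠Z = arctan(-20100/4620) = -77.1°
I = V/|Z| = 7.76 mA
P = VI cos φ = 160 × 0.00776 × cos(-77.1°) = 278 mW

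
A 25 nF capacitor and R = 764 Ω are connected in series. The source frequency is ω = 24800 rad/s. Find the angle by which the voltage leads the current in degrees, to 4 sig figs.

-64.65°

X_C = 1/(ωC) = 1613 Ω
Z = 764.0 − j1613 Ω
|Z| = √(764.0² + 1613²) = 1785 Ω
∠Z = arctan(-1613/764.0) = -64.65°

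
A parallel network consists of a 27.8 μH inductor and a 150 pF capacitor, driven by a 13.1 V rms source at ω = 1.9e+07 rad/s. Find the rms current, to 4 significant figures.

X_L = ωL = 528.2 Ω
X_C = 1/(ωC) = 350.9 Ω
Parallel: admittances add. Y = 1/(jωL) + jωC
Y = (0 + j0.0009568) S
|Y| = 0.0009568 S → |Z| = 1/|Y| = 1045 Ω, ∠Z = −∠Y = -90.00°
I = V/|Z| = 13.1/1045 = 12.53 mA

12.53 mA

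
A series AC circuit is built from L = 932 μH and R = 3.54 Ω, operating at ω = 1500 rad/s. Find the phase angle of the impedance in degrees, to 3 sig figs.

21.5°

X_L = ωL = 1.40 Ω
Z = 3.54 + j1.40 Ω
|Z| = √(3.54² + 1.40²) = 3.81 Ω
∠Z = arctan(1.40/3.54) = 21.5°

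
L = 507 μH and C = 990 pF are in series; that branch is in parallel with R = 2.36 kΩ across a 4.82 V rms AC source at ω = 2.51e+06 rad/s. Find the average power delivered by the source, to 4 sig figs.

X_L = ωL = 1273 Ω
X_C = 1/(ωC) = 402.4 Ω
Branch 1: Z₁ = R = 2360 Ω
Branch 2 (series LC): Z₂ = j(X_L − X_C) = j870.1 Ω
Parallel: Z = Z₁Z₂/(Z₁+Z₂), |Z| = 816.4 Ω, ∠Z = 69.76°
I = V/|Z| = 5.904 mA
P = VI cos φ = 4.82 × 0.005904 × cos(69.76°) = 9.844 mW

9.844 mW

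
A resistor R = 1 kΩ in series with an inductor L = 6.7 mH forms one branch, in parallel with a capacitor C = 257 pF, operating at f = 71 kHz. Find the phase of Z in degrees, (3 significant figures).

61.6°

ω = 2πf = 446100 rad/s
X_L = ωL = 2990 Ω
X_C = 1/(ωC) = 8720 Ω
Branch 1 (R+jX_L): Z₁ = 1000 + j2990 Ω, |Z₁| = 3150 Ω
Branch 2 (−jX_C): Z₂ = −j8720 Ω
Parallel: Z = Z₁Z₂/(Z₁+Z₂), |Z| = 4720 Ω, ∠Z = 61.6°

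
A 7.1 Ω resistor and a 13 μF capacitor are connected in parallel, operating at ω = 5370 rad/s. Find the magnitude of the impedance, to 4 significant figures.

6.361 Ω

X_C = 1/(ωC) = 14.32 Ω
Parallel: admittances add. Y = 1/R + jωC
Y = (0.1408 + j0.06981) S
|Y| = 0.1572 S → |Z| = 1/|Y| = 6.361 Ω, ∠Z = −∠Y = -26.37°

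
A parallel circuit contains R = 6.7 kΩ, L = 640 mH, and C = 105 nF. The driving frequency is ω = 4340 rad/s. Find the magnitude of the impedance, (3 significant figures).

5640 Ω

X_L = ωL = 2780 Ω
X_C = 1/(ωC) = 2190 Ω
Parallel: admittances add. Y = 1/R + 1/(jωL) + jωC
Y = (0.000149 + j9.57e-05) S
|Y| = 0.000177 S → |Z| = 1/|Y| = 5640 Ω, ∠Z = −∠Y = -32.7°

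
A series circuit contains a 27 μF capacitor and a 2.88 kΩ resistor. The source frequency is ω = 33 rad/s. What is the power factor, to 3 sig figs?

X_C = 1/(ωC) = 1120 Ω
Z = 2880 − j1120 Ω
|Z| = √(2880² + 1120²) = 3090 Ω
∠Z = arctan(-1120/2880) = -21.3°
cos φ = cos(-21.3°) = 0.932

0.932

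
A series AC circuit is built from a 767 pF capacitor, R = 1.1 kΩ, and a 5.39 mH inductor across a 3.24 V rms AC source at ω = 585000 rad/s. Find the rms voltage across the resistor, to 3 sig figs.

2.48 V

X_L = ωL = 3150 Ω
X_C = 1/(ωC) = 2230 Ω
Net reactance X = X_L − X_C = 924 Ω
Z = 1100 + j924 Ω
|Z| = √(1100² + 924²) = 1440 Ω
I = V/|Z| = 2.25 mA
V_R = I·|Z_R| = 0.00225 × 1100 = 2.48 V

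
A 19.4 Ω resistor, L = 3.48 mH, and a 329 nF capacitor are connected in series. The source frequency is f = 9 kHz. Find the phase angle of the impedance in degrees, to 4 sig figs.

ω = 2πf = 56550 rad/s
X_L = ωL = 196.8 Ω
X_C = 1/(ωC) = 53.75 Ω
Net reactance X = X_L − X_C = 143.0 Ω
Z = 19.40 + j143.0 Ω
|Z| = √(19.40² + 143.0²) = 144.3 Ω
∠Z = arctan(143.0/19.40) = 82.28°

82.28°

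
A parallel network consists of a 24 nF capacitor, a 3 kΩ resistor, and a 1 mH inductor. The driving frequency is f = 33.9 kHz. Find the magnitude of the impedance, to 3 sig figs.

1870 Ω

ω = 2πf = 213000 rad/s
X_L = ωL = 213 Ω
X_C = 1/(ωC) = 196 Ω
Parallel: admittances add. Y = 1/R + 1/(jωL) + jωC
Y = (0.000333 + j0.000417) S
|Y| = 0.000534 S → |Z| = 1/|Y| = 1870 Ω, ∠Z = −∠Y = -51.4°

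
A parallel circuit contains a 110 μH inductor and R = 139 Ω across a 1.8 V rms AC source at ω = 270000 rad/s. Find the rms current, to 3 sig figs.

62.0 mA

X_L = ωL = 29.7 Ω
Parallel: admittances add. Y = 1/R + 1/(jωL)
Y = (0.00719 − j0.0337) S
|Y| = 0.0344 S → |Z| = 1/|Y| = 29.0 Ω, ∠Z = −∠Y = 77.9°
I = V/|Z| = 1.8/29.0 = 62.0 mA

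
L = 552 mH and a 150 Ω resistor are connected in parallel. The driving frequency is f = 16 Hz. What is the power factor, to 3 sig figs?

0.347

ω = 2πf = 100.5 rad/s
X_L = ωL = 55.5 Ω
Parallel: admittances add. Y = 1/R + 1/(jωL)
Y = (0.00667 − j0.0180) S
|Y| = 0.0192 S → |Z| = 1/|Y| = 52.0 Ω, ∠Z = −∠Y = 69.7°
cos φ = cos(69.7°) = 0.347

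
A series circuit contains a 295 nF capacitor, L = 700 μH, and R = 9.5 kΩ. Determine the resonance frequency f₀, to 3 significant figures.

11.1 kHz

ω₀ = 1/√(LC) = 1/√(0.0007 × 2.95e-07) = 69590 rad/s
f₀ = ω₀/(2π) = 11.1 kHz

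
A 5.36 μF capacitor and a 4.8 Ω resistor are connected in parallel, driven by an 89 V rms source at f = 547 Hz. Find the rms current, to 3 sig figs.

ω = 2πf = 3437 rad/s
X_C = 1/(ωC) = 54.3 Ω
Parallel: admittances add. Y = 1/R + jωC
Y = (0.208 + j0.0184) S
|Y| = 0.209 S → |Z| = 1/|Y| = 4.78 Ω, ∠Z = −∠Y = -5.05°
I = V/|Z| = 89/4.78 = 18.6 A

18.6 A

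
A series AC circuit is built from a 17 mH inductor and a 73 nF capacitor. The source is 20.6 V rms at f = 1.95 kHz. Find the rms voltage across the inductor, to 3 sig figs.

ω = 2πf = 12250 rad/s
X_L = ωL = 208 Ω
X_C = 1/(ωC) = 1120 Ω
Net reactance X = X_L − X_C = -910 Ω
Z = − j910 Ω
|Z| = √(0² + 910²) = 910 Ω
I = V/|Z| = 22.6 mA
V_L = I·|Z_L| = 0.0226 × 208 = 4.72 V

4.72 V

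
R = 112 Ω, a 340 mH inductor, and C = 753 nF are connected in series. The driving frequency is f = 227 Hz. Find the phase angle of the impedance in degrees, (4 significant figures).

ω = 2πf = 1426 rad/s
X_L = ωL = 484.9 Ω
X_C = 1/(ωC) = 931.1 Ω
Net reactance X = X_L − X_C = -446.2 Ω
Z = 112.0 − j446.2 Ω
|Z| = √(112.0² + 446.2²) = 460.0 Ω
∠Z = arctan(-446.2/112.0) = -75.91°

-75.91°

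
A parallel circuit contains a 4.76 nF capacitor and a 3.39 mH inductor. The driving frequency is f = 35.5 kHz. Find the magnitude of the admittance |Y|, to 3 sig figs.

261 μS

ω = 2πf = 223100 rad/s
X_L = ωL = 756 Ω
X_C = 1/(ωC) = 942 Ω
Parallel: admittances add. Y = 1/(jωL) + jωC
Y = (0 − j0.000261) S
|Y| = 0.000261 S → |Z| = 1/|Y| = 3830 Ω, ∠Z = −∠Y = 90.0°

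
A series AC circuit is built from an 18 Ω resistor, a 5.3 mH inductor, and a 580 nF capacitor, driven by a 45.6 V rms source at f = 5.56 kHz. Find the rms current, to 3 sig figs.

333 mA

ω = 2πf = 34930 rad/s
X_L = ωL = 185 Ω
X_C = 1/(ωC) = 49.4 Ω
Net reactance X = X_L − X_C = 136 Ω
Z = 18.0 + j136 Ω
|Z| = √(18.0² + 136²) = 137 Ω
I = V/|Z| = 45.6/137 = 333 mA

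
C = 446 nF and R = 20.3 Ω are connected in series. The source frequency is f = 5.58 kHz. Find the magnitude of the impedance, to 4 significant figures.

67.10 Ω

ω = 2πf = 35060 rad/s
X_C = 1/(ωC) = 63.95 Ω
Z = 20.30 − j63.95 Ω
|Z| = √(20.30² + 63.95²) = 67.10 Ω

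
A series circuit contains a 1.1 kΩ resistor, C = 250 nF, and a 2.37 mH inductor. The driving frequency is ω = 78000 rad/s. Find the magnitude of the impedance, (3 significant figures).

X_L = ωL = 185 Ω
X_C = 1/(ωC) = 51.3 Ω
Net reactance X = X_L − X_C = 134 Ω
Z = 1100 + j134 Ω
|Z| = √(1100² + 134²) = 1110 Ω

1110 Ω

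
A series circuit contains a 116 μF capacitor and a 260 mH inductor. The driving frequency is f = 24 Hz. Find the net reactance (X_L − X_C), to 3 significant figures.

-18.0 Ω

ω = 2πf = 150.8 rad/s
X_L = ωL = 39.2 Ω
X_C = 1/(ωC) = 57.2 Ω
X = 39.2 − 57.2 = -18.0 Ω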